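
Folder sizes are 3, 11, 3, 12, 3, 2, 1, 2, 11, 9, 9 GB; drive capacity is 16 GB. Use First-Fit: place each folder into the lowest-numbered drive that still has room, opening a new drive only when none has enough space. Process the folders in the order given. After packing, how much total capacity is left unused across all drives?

Put 3 GB in drive 1; 13 GB remain.
Put 11 GB in drive 1; 2 GB remain.
Put 3 GB in drive 2; 13 GB remain.
Put 12 GB in drive 2; 1 GB remain.
Put 3 GB in drive 3; 13 GB remain.
Put 2 GB in drive 1; 0 GB remain.
Put 1 GB in drive 2; 0 GB remain.
Put 2 GB in drive 3; 11 GB remain.
Put 11 GB in drive 3; 0 GB remain.
Put 9 GB in drive 4; 7 GB remain.
Put 9 GB in drive 5; 7 GB remain.
5 drives × 16 GB = 80 GB; used 66 GB; unused 14 GB.

14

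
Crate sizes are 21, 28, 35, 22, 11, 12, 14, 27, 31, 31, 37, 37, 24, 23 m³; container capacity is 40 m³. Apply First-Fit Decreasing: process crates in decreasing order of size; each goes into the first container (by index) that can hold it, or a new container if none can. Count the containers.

Sorted descending: 37, 37, 35, 31, 31, 28, 27, 24, 23, 22, 21, 14, 12, 11.
Put 37 m³ in container 1; 3 m³ remain.
Put 37 m³ in container 2; 3 m³ remain.
Put 35 m³ in container 3; 5 m³ remain.
Put 31 m³ in container 4; 9 m³ remain.
Put 31 m³ in container 5; 9 m³ remain.
Put 28 m³ in container 6; 12 m³ remain.
Put 27 m³ in container 7; 13 m³ remain.
Put 24 m³ in container 8; 16 m³ remain.
Put 23 m³ in container 9; 17 m³ remain.
Put 22 m³ in container 10; 18 m³ remain.
Put 21 m³ in container 11; 19 m³ remain.
Put 14 m³ in container 8; 2 m³ remain.
Put 12 m³ in container 6; 0 m³ remain.
Put 11 m³ in container 7; 2 m³ remain.
Final containers: [37] [37] [35] [31] [31] [28,12] [27,11] [24,14] [23] [22] [21].

11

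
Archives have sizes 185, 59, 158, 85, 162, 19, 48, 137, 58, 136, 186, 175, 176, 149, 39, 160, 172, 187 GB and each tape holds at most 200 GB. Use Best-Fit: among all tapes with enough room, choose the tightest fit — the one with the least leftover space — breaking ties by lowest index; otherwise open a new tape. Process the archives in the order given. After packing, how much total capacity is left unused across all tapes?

185 GB → tape 1 (remaining 15 GB)
59 GB → tape 2 (remaining 141 GB)
158 GB → tape 3 (remaining 42 GB)
85 GB → tape 2 (remaining 56 GB)
162 GB → tape 4 (remaining 38 GB)
19 GB → tape 4 (remaining 19 GB)
48 GB → tape 2 (remaining 8 GB)
137 GB → tape 5 (remaining 63 GB)
58 GB → tape 5 (remaining 5 GB)
136 GB → tape 6 (remaining 64 GB)
186 GB → tape 7 (remaining 14 GB)
175 GB → tape 8 (remaining 25 GB)
176 GB → tape 9 (remaining 24 GB)
149 GB → tape 10 (remaining 51 GB)
39 GB → tape 3 (remaining 3 GB)
160 GB → tape 11 (remaining 40 GB)
172 GB → tape 12 (remaining 28 GB)
187 GB → tape 13 (remaining 13 GB)
13 tapes × 200 GB = 2600 GB; used 2291 GB; unused 309 GB.

309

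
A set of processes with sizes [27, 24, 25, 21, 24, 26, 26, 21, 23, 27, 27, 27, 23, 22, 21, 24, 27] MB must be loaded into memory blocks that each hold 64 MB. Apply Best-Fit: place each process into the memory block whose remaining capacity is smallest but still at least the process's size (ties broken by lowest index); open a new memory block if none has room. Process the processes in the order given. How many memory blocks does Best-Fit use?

27 MB → memory block 1 (remaining 37 MB)
24 MB → memory block 1 (remaining 13 MB)
25 MB → memory block 2 (remaining 39 MB)
21 MB → memory block 2 (remaining 18 MB)
24 MB → memory block 3 (remaining 40 MB)
26 MB → memory block 3 (remaining 14 MB)
26 MB → memory block 4 (remaining 38 MB)
21 MB → memory block 4 (remaining 17 MB)
23 MB → memory block 5 (remaining 41 MB)
27 MB → memory block 5 (remaining 14 MB)
27 MB → memory block 6 (remaining 37 MB)
27 MB → memory block 6 (remaining 10 MB)
23 MB → memory block 7 (remaining 41 MB)
22 MB → memory block 7 (remaining 19 MB)
21 MB → memory block 8 (remaining 43 MB)
24 MB → memory block 8 (remaining 19 MB)
27 MB → memory block 9 (remaining 37 MB)
Final memory blocks: [27,24] [25,21] [24,26] [26,21] [23,27] [27,27] [23,22] [21,24] [27].

9 memory blocks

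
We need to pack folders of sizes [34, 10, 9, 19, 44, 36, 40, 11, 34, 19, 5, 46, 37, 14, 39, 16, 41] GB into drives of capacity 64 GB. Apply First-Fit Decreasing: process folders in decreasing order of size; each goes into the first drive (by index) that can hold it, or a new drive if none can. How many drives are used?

9

Sorted descending: 46, 44, 41, 40, 39, 37, 36, 34, 34, 19, 19, 16, 14, 11, 10, 9, 5.
46 GB → drive 1 (remaining 18 GB)
44 GB → drive 2 (remaining 20 GB)
41 GB → drive 3 (remaining 23 GB)
40 GB → drive 4 (remaining 24 GB)
39 GB → drive 5 (remaining 25 GB)
37 GB → drive 6 (remaining 27 GB)
36 GB → drive 7 (remaining 28 GB)
34 GB → drive 8 (remaining 30 GB)
34 GB → drive 9 (remaining 30 GB)
19 GB → drive 2 (remaining 1 GB)
19 GB → drive 3 (remaining 4 GB)
16 GB → drive 1 (remaining 2 GB)
14 GB → drive 4 (remaining 10 GB)
11 GB → drive 5 (remaining 14 GB)
10 GB → drive 4 (remaining 0 GB)
9 GB → drive 5 (remaining 5 GB)
5 GB → drive 5 (remaining 0 GB)
Final drives: [46,16] [44,19] [41,19] [40,14,10] [39,11,9,5] [37] [36] [34] [34].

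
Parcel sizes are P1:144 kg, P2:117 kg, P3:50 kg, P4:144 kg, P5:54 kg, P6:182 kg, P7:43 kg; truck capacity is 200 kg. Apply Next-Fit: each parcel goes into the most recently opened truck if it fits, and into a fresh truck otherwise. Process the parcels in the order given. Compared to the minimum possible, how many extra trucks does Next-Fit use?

1

Next-Fit: [144] [117,50] [144,54] [182] [43] → 5 trucks.
Total size 734 kg; any packing needs at least ⌈734/200⌉ = 4 trucks.
An optimal packing achieves that bound: [182] [144,54] [144,50] [117,43] → 4 trucks.
Excess: 5 − 4 = 1.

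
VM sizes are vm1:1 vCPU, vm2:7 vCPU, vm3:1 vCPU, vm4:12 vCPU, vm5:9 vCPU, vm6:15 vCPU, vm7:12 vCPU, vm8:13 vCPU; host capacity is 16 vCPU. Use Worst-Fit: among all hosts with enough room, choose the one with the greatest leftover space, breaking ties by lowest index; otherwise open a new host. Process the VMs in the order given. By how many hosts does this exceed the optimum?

Worst-Fit: [1,7,1] [12] [9] [15] [12] [13] → 6 hosts.
Total size 70 vCPU; any packing needs at least ⌈70/16⌉ = 5 hosts.
An optimal packing achieves that bound: [15,1] [13,1] [12] [12] [9,7] → 5 hosts.
Excess: 6 − 5 = 1.

1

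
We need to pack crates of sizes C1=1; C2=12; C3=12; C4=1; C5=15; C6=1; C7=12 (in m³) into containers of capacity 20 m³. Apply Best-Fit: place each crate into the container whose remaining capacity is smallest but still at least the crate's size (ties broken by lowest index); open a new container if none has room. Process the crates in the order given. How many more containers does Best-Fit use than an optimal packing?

Best-Fit: [1,12,1] [12] [15,1] [12] → 4 containers.
4 crates exceed 10 m³ (half the capacity), and no two of those can share a container, so at least 4 containers are needed.
So 4 is already optimal.

0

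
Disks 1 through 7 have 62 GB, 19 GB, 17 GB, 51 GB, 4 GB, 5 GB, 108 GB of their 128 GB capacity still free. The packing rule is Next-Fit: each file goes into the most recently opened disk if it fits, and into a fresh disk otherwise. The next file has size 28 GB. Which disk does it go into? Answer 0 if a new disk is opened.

7

Next-Fit only looks at disk 7, which has 108 GB free.
28 GB fits there.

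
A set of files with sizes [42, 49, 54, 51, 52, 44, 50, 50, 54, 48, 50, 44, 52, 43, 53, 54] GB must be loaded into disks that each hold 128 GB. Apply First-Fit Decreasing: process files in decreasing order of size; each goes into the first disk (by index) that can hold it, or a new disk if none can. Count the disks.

8 disks

Sorted descending: 54, 54, 54, 53, 52, 52, 51, 50, 50, 50, 49, 48, 44, 44, 43, 42.
54 GB → disk 1 (remaining 74 GB)
54 GB → disk 1 (remaining 20 GB)
54 GB → disk 2 (remaining 74 GB)
53 GB → disk 2 (remaining 21 GB)
52 GB → disk 3 (remaining 76 GB)
52 GB → disk 3 (remaining 24 GB)
51 GB → disk 4 (remaining 77 GB)
50 GB → disk 4 (remaining 27 GB)
50 GB → disk 5 (remaining 78 GB)
50 GB → disk 5 (remaining 28 GB)
49 GB → disk 6 (remaining 79 GB)
48 GB → disk 6 (remaining 31 GB)
44 GB → disk 7 (remaining 84 GB)
44 GB → disk 7 (remaining 40 GB)
43 GB → disk 8 (remaining 85 GB)
42 GB → disk 8 (remaining 43 GB)
Final disks: [54,54] [54,53] [52,52] [51,50] [50,50] [49,48] [44,44] [43,42].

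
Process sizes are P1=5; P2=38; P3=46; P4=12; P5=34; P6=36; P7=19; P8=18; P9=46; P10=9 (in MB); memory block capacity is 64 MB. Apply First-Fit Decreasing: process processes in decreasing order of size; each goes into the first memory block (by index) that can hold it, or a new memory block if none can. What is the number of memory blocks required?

5 memory blocks

Sorted descending: 46, 46, 38, 36, 34, 19, 18, 12, 9, 5.
Put 46 MB in memory block 1; 18 MB remain.
Put 46 MB in memory block 2; 18 MB remain.
Put 38 MB in memory block 3; 26 MB remain.
Put 36 MB in memory block 4; 28 MB remain.
Put 34 MB in memory block 5; 30 MB remain.
Put 19 MB in memory block 3; 7 MB remain.
Put 18 MB in memory block 1; 0 MB remain.
Put 12 MB in memory block 2; 6 MB remain.
Put 9 MB in memory block 4; 19 MB remain.
Put 5 MB in memory block 2; 1 MB remain.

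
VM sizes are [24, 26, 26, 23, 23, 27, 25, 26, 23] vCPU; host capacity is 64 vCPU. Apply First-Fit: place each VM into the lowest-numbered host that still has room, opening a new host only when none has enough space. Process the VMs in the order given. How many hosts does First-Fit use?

Put 24 vCPU in host 1; 40 vCPU remain.
Put 26 vCPU in host 1; 14 vCPU remain.
Put 26 vCPU in host 2; 38 vCPU remain.
Put 23 vCPU in host 2; 15 vCPU remain.
Put 23 vCPU in host 3; 41 vCPU remain.
Put 27 vCPU in host 3; 14 vCPU remain.
Put 25 vCPU in host 4; 39 vCPU remain.
Put 26 vCPU in host 4; 13 vCPU remain.
Put 23 vCPU in host 5; 41 vCPU remain.
Final hosts: [24,26] [26,23] [23,27] [25,26] [23].

5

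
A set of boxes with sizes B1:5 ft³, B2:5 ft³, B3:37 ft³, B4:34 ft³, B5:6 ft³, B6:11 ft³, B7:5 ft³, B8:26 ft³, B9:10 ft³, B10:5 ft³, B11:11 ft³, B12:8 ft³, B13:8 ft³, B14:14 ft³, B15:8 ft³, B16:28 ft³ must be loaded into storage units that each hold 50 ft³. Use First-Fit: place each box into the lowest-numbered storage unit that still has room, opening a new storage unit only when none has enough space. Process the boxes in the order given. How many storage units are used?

5 storage units

storage unit 1: place B1 (5 ft³), 45 ft³ left
storage unit 1: place B2 (5 ft³), 40 ft³ left
storage unit 1: place B3 (37 ft³), 3 ft³ left
storage unit 2: place B4 (34 ft³), 16 ft³ left
storage unit 2: place B5 (6 ft³), 10 ft³ left
storage unit 3: place B6 (11 ft³), 39 ft³ left
storage unit 2: place B7 (5 ft³), 5 ft³ left
storage unit 3: place B8 (26 ft³), 13 ft³ left
storage unit 3: place B9 (10 ft³), 3 ft³ left
storage unit 2: place B10 (5 ft³), 0 ft³ left
storage unit 4: place B11 (11 ft³), 39 ft³ left
storage unit 4: place B12 (8 ft³), 31 ft³ left
storage unit 4: place B13 (8 ft³), 23 ft³ left
storage unit 4: place B14 (14 ft³), 9 ft³ left
storage unit 4: place B15 (8 ft³), 1 ft³ left
storage unit 5: place B16 (28 ft³), 22 ft³ left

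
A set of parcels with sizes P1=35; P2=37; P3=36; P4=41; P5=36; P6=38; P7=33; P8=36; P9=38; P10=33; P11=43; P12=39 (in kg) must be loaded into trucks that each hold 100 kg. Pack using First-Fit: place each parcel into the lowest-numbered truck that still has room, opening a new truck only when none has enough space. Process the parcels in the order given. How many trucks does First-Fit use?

Put P1 (35 kg) in truck 1; 65 kg remain.
Put P2 (37 kg) in truck 1; 28 kg remain.
Put P3 (36 kg) in truck 2; 64 kg remain.
Put P4 (41 kg) in truck 2; 23 kg remain.
Put P5 (36 kg) in truck 3; 64 kg remain.
Put P6 (38 kg) in truck 3; 26 kg remain.
Put P7 (33 kg) in truck 4; 67 kg remain.
Put P8 (36 kg) in truck 4; 31 kg remain.
Put P9 (38 kg) in truck 5; 62 kg remain.
Put P10 (33 kg) in truck 5; 29 kg remain.
Put P11 (43 kg) in truck 6; 57 kg remain.
Put P12 (39 kg) in truck 6; 18 kg remain.
Final trucks: [35,37] [36,41] [36,38] [33,36] [38,33] [43,39].

6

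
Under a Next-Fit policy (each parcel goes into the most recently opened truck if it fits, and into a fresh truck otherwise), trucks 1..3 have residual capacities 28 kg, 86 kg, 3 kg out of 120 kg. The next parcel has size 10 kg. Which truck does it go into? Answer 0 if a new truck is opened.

Next-Fit only looks at truck 3, which has 3 kg free.
10 kg does not fit, so a new truck is opened.

0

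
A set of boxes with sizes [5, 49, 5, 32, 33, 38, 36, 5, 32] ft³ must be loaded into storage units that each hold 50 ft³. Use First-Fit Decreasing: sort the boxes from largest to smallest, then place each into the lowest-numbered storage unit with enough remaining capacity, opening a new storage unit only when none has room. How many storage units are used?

6

Sorted descending: 49, 38, 36, 33, 32, 32, 5, 5, 5.
49 ft³ → storage unit 1 (remaining 1 ft³)
38 ft³ → storage unit 2 (remaining 12 ft³)
36 ft³ → storage unit 3 (remaining 14 ft³)
33 ft³ → storage unit 4 (remaining 17 ft³)
32 ft³ → storage unit 5 (remaining 18 ft³)
32 ft³ → storage unit 6 (remaining 18 ft³)
5 ft³ → storage unit 2 (remaining 7 ft³)
5 ft³ → storage unit 2 (remaining 2 ft³)
5 ft³ → storage unit 3 (remaining 9 ft³)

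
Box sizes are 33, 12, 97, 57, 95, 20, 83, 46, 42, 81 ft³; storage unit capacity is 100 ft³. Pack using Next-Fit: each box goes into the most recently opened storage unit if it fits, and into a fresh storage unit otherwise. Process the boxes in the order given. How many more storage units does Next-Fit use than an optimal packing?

Next-Fit: [33,12] [97] [57] [95] [20] [83] [46,42] [81] → 8 storage units.
Total size 566 ft³; any packing needs at least ⌈566/100⌉ = 6 storage units.
An optimal packing achieves that bound: [97] [95] [83,12] [81] [57,42] [46,33,20] → 6 storage units.
Excess: 8 − 6 = 2.

2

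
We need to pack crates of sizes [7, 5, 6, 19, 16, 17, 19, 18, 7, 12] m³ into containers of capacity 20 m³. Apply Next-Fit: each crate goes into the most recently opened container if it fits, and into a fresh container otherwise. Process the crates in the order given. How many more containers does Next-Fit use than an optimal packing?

Next-Fit: [7,5,6] [19] [16] [17] [19] [18] [7,12] → 7 containers.
Total size 126 m³; any packing needs at least ⌈126/20⌉ = 7 containers.
So 7 is already optimal.

0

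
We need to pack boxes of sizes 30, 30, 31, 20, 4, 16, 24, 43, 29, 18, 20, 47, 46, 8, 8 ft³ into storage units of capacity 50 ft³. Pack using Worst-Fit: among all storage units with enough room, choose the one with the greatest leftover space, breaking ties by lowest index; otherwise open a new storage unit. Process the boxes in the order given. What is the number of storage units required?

Put 30 ft³ in storage unit 1; 20 ft³ remain.
Put 30 ft³ in storage unit 2; 20 ft³ remain.
Put 31 ft³ in storage unit 3; 19 ft³ remain.
Put 20 ft³ in storage unit 1; 0 ft³ remain.
Put 4 ft³ in storage unit 2; 16 ft³ remain.
Put 16 ft³ in storage unit 3; 3 ft³ remain.
Put 24 ft³ in storage unit 4; 26 ft³ remain.
Put 43 ft³ in storage unit 5; 7 ft³ remain.
Put 29 ft³ in storage unit 6; 21 ft³ remain.
Put 18 ft³ in storage unit 4; 8 ft³ remain.
Put 20 ft³ in storage unit 6; 1 ft³ remain.
Put 47 ft³ in storage unit 7; 3 ft³ remain.
Put 46 ft³ in storage unit 8; 4 ft³ remain.
Put 8 ft³ in storage unit 2; 8 ft³ remain.
Put 8 ft³ in storage unit 2; 0 ft³ remain.

8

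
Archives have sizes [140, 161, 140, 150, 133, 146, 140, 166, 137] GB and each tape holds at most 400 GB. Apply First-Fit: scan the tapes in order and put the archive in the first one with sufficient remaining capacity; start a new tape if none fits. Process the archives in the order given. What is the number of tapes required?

5

140 GB → tape 1 (remaining 260 GB)
161 GB → tape 1 (remaining 99 GB)
140 GB → tape 2 (remaining 260 GB)
150 GB → tape 2 (remaining 110 GB)
133 GB → tape 3 (remaining 267 GB)
146 GB → tape 3 (remaining 121 GB)
140 GB → tape 4 (remaining 260 GB)
166 GB → tape 4 (remaining 94 GB)
137 GB → tape 5 (remaining 263 GB)
Final tapes: [140,161] [140,150] [133,146] [140,166] [137].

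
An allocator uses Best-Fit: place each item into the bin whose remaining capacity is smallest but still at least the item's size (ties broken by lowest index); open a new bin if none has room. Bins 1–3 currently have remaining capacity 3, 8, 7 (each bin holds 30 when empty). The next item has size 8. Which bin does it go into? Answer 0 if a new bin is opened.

2

Bins with room: bin 2 (8).
Tightest fit is bin 2 with 8 free.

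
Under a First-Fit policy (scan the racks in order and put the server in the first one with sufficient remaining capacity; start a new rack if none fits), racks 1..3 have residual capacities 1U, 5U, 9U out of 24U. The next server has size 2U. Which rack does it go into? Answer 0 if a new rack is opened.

Racks with room: rack 2 (5U), rack 3 (9U).
The first with room is rack 2.

2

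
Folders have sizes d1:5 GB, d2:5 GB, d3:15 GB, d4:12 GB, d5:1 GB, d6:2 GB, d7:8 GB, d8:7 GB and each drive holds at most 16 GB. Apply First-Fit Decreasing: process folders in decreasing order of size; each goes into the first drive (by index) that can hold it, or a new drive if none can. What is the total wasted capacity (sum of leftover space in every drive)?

Sorted descending: 15, 12, 8, 7, 5, 5, 2, 1.
drive 1: place 15 GB, 1 GB left
drive 2: place 12 GB, 4 GB left
drive 3: place 8 GB, 8 GB left
drive 3: place 7 GB, 1 GB left
drive 4: place 5 GB, 11 GB left
drive 4: place 5 GB, 6 GB left
drive 2: place 2 GB, 2 GB left
drive 1: place 1 GB, 0 GB left
4 drives × 16 GB = 64 GB; used 55 GB; unused 9 GB.

9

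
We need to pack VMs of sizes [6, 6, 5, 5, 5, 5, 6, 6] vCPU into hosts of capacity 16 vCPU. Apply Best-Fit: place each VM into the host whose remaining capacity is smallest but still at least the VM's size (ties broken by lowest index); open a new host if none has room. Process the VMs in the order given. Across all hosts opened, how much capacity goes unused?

20

host 1: place 6 vCPU, 10 vCPU left
host 1: place 6 vCPU, 4 vCPU left
host 2: place 5 vCPU, 11 vCPU left
host 2: place 5 vCPU, 6 vCPU left
host 2: place 5 vCPU, 1 vCPU left
host 3: place 5 vCPU, 11 vCPU left
host 3: place 6 vCPU, 5 vCPU left
host 4: place 6 vCPU, 10 vCPU left
4 hosts × 16 vCPU = 64 vCPU; used 44 vCPU; unused 20 vCPU.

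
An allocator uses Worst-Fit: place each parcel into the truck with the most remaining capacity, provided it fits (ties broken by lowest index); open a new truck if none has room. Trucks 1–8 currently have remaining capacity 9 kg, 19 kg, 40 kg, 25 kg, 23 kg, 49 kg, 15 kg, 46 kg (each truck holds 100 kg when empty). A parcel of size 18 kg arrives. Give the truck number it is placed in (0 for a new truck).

Trucks with room: truck 2 (19 kg), truck 3 (40 kg), truck 4 (25 kg), truck 5 (23 kg), truck 6 (49 kg), truck 8 (46 kg).
Most room is truck 6 with 49 kg free.

6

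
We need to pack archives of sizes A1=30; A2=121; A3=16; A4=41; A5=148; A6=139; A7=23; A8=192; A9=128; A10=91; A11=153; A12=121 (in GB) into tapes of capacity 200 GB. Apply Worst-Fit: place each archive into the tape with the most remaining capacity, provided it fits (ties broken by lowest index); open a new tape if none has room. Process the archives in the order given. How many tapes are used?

8 tapes

A1 (30 GB) → tape 1 (remaining 170 GB)
A2 (121 GB) → tape 1 (remaining 49 GB)
A3 (16 GB) → tape 1 (remaining 33 GB)
A4 (41 GB) → tape 2 (remaining 159 GB)
A5 (148 GB) → tape 2 (remaining 11 GB)
A6 (139 GB) → tape 3 (remaining 61 GB)
A7 (23 GB) → tape 3 (remaining 38 GB)
A8 (192 GB) → tape 4 (remaining 8 GB)
A9 (128 GB) → tape 5 (remaining 72 GB)
A10 (91 GB) → tape 6 (remaining 109 GB)
A11 (153 GB) → tape 7 (remaining 47 GB)
A12 (121 GB) → tape 8 (remaining 79 GB)
Final tapes: [30,121,16] [41,148] [139,23] [192] [128] [91] [153] [121].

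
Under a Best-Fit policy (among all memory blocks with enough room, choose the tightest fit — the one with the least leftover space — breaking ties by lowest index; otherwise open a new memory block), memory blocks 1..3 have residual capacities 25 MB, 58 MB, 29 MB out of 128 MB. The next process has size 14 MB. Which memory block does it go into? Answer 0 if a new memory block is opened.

1

Memory blocks with room: memory block 1 (25 MB), memory block 2 (58 MB), memory block 3 (29 MB).
Tightest fit is memory block 1 with 25 MB free.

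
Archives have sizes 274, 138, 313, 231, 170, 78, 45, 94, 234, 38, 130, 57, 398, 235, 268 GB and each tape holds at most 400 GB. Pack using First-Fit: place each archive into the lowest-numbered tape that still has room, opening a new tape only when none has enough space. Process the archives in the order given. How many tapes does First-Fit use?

tape 1: place 274 GB, 126 GB left
tape 2: place 138 GB, 262 GB left
tape 3: place 313 GB, 87 GB left
tape 2: place 231 GB, 31 GB left
tape 4: place 170 GB, 230 GB left
tape 1: place 78 GB, 48 GB left
tape 1: place 45 GB, 3 GB left
tape 4: place 94 GB, 136 GB left
tape 5: place 234 GB, 166 GB left
tape 3: place 38 GB, 49 GB left
tape 4: place 130 GB, 6 GB left
tape 5: place 57 GB, 109 GB left
tape 6: place 398 GB, 2 GB left
tape 7: place 235 GB, 165 GB left
tape 8: place 268 GB, 132 GB left

8 tapes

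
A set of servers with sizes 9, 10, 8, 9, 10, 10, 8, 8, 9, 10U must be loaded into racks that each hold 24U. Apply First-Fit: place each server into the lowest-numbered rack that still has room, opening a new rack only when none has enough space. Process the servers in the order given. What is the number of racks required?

5 racks

9U → rack 1 (remaining 15U)
10U → rack 1 (remaining 5U)
8U → rack 2 (remaining 16U)
9U → rack 2 (remaining 7U)
10U → rack 3 (remaining 14U)
10U → rack 3 (remaining 4U)
8U → rack 4 (remaining 16U)
8U → rack 4 (remaining 8U)
9U → rack 5 (remaining 15U)
10U → rack 5 (remaining 5U)
Final racks: [9,10] [8,9] [10,10] [8,8] [9,10].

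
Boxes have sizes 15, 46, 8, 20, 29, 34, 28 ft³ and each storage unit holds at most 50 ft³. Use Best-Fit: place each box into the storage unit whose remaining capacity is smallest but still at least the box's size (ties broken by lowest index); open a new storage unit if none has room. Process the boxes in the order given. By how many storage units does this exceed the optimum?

1

Best-Fit: [15,8,20] [46] [29] [34] [28] → 5 storage units.
Total size 180 ft³; any packing needs at least ⌈180/50⌉ = 4 storage units.
An optimal packing achieves that bound: [46] [34,15] [29,20] [28,8] → 4 storage units.
Excess: 5 − 4 = 1.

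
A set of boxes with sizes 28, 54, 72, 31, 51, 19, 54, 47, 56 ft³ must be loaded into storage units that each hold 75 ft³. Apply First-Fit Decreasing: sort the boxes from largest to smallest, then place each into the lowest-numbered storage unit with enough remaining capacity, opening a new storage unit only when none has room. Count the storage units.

Sorted descending: 72, 56, 54, 54, 51, 47, 31, 28, 19.
72 ft³ → storage unit 1 (remaining 3 ft³)
56 ft³ → storage unit 2 (remaining 19 ft³)
54 ft³ → storage unit 3 (remaining 21 ft³)
54 ft³ → storage unit 4 (remaining 21 ft³)
51 ft³ → storage unit 5 (remaining 24 ft³)
47 ft³ → storage unit 6 (remaining 28 ft³)
31 ft³ → storage unit 7 (remaining 44 ft³)
28 ft³ → storage unit 6 (remaining 0 ft³)
19 ft³ → storage unit 2 (remaining 0 ft³)

7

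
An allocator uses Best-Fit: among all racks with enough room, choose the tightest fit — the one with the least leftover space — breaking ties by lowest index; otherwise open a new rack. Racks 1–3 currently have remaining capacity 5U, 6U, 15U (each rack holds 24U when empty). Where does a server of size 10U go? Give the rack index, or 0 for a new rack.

3

Racks with room: rack 3 (15U).
Tightest fit is rack 3 with 15U free.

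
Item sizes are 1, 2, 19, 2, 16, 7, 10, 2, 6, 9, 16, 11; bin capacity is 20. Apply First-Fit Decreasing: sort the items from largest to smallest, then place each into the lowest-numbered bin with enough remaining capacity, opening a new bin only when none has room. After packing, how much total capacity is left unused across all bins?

Sorted descending: 19, 16, 16, 11, 10, 9, 7, 6, 2, 2, 2, 1.
bin 1: place 19, 1 left
bin 2: place 16, 4 left
bin 3: place 16, 4 left
bin 4: place 11, 9 left
bin 5: place 10, 10 left
bin 4: place 9, 0 left
bin 5: place 7, 3 left
bin 6: place 6, 14 left
bin 2: place 2, 2 left
bin 2: place 2, 0 left
bin 3: place 2, 2 left
bin 1: place 1, 0 left
6 bins × 20 = 120; used 101; unused 19.

19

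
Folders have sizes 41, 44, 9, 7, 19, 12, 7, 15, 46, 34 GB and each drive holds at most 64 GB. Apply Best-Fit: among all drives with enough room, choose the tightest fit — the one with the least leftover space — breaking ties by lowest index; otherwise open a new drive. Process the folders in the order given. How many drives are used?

5 drives

41 GB → drive 1 (remaining 23 GB)
44 GB → drive 2 (remaining 20 GB)
9 GB → drive 2 (remaining 11 GB)
7 GB → drive 2 (remaining 4 GB)
19 GB → drive 1 (remaining 4 GB)
12 GB → drive 3 (remaining 52 GB)
7 GB → drive 3 (remaining 45 GB)
15 GB → drive 3 (remaining 30 GB)
46 GB → drive 4 (remaining 18 GB)
34 GB → drive 5 (remaining 30 GB)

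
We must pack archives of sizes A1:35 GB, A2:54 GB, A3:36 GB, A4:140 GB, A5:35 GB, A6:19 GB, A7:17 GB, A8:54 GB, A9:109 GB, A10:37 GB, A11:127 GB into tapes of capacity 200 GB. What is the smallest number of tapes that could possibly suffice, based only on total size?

4 tapes

Total size = 35 + 54 + 36 + 140 + 35 + 19 + 17 + 54 + 109 + 37 + 127 = 663 GB.
⌈663 / 200⌉ = 4.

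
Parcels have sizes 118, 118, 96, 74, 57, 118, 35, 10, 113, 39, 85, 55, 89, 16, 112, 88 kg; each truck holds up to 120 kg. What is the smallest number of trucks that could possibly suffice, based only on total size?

11

Total size = 118 + 118 + 96 + 74 + 57 + 118 + 35 + 10 + 113 + 39 + 85 + 55 + 89 + 16 + 112 + 88 = 1223 kg.
⌈1223 / 120⌉ = 11.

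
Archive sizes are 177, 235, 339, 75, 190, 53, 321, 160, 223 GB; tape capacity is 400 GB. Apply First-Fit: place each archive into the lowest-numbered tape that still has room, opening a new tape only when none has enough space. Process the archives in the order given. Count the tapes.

177 GB → tape 1 (remaining 223 GB)
235 GB → tape 2 (remaining 165 GB)
339 GB → tape 3 (remaining 61 GB)
75 GB → tape 1 (remaining 148 GB)
190 GB → tape 4 (remaining 210 GB)
53 GB → tape 1 (remaining 95 GB)
321 GB → tape 5 (remaining 79 GB)
160 GB → tape 2 (remaining 5 GB)
223 GB → tape 6 (remaining 177 GB)
Final tapes: [177,75,53] [235,160] [339] [190] [321] [223].

6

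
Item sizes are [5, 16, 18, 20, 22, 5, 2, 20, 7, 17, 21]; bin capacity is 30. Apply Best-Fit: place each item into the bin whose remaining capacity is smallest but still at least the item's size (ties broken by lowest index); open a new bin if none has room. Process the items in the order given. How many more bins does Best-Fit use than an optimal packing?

Best-Fit: [5,16,7] [18] [20] [22,5,2] [20] [17] [21] → 7 bins.
7 items exceed 15 (half the capacity), and no two of those can share a bin, so at least 7 bins are needed.
So 7 is already optimal.

0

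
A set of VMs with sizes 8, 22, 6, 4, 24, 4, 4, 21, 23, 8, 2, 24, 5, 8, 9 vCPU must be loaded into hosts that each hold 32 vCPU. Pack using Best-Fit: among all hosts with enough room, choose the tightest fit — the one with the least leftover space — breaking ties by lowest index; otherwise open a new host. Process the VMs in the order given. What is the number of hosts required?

Put 8 vCPU in host 1; 24 vCPU remain.
Put 22 vCPU in host 1; 2 vCPU remain.
Put 6 vCPU in host 2; 26 vCPU remain.
Put 4 vCPU in host 2; 22 vCPU remain.
Put 24 vCPU in host 3; 8 vCPU remain.
Put 4 vCPU in host 3; 4 vCPU remain.
Put 4 vCPU in host 3; 0 vCPU remain.
Put 21 vCPU in host 2; 1 vCPU remain.
Put 23 vCPU in host 4; 9 vCPU remain.
Put 8 vCPU in host 4; 1 vCPU remain.
Put 2 vCPU in host 1; 0 vCPU remain.
Put 24 vCPU in host 5; 8 vCPU remain.
Put 5 vCPU in host 5; 3 vCPU remain.
Put 8 vCPU in host 6; 24 vCPU remain.
Put 9 vCPU in host 6; 15 vCPU remain.
Final hosts: [8,22,2] [6,4,21] [24,4,4] [23,8] [24,5] [8,9].

6 hosts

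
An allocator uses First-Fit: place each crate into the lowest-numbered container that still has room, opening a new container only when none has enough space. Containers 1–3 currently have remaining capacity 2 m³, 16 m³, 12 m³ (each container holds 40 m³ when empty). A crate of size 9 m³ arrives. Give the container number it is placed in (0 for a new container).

2

Containers with room: container 2 (16 m³), container 3 (12 m³).
The first with room is container 2.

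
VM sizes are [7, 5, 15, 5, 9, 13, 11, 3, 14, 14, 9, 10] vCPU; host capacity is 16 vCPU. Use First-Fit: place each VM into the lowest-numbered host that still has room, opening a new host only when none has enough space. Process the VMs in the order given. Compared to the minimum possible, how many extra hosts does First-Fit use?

First-Fit: [7,5,3] [15] [5,9] [13] [11] [14] [14] [9] [10] → 9 hosts.
Total size 115 vCPU; any packing needs at least ⌈115/16⌉ = 8 hosts.
An optimal packing achieves that bound: [15] [14] [14] [13,3] [11,5] [10,5] [9,7] [9] → 8 hosts.
Excess: 9 − 8 = 1.

1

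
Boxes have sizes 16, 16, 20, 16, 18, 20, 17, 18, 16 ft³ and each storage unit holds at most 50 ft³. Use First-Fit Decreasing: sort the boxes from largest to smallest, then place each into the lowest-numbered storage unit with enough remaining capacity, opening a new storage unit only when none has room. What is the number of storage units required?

Sorted descending: 20, 20, 18, 18, 17, 16, 16, 16, 16.
storage unit 1: place 20 ft³, 30 ft³ left
storage unit 1: place 20 ft³, 10 ft³ left
storage unit 2: place 18 ft³, 32 ft³ left
storage unit 2: place 18 ft³, 14 ft³ left
storage unit 3: place 17 ft³, 33 ft³ left
storage unit 3: place 16 ft³, 17 ft³ left
storage unit 3: place 16 ft³, 1 ft³ left
storage unit 4: place 16 ft³, 34 ft³ left
storage unit 4: place 16 ft³, 18 ft³ left
Final storage units: [20,20] [18,18] [17,16,16] [16,16].

4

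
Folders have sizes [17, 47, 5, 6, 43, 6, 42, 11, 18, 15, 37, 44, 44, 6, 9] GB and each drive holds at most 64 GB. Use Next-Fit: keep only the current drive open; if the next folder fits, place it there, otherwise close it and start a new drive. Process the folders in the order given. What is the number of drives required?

7

17 GB → drive 1 (remaining 47 GB)
47 GB → drive 1 (remaining 0 GB)
5 GB → drive 2 (remaining 59 GB)
6 GB → drive 2 (remaining 53 GB)
43 GB → drive 2 (remaining 10 GB)
6 GB → drive 2 (remaining 4 GB)
42 GB → drive 3 (remaining 22 GB)
11 GB → drive 3 (remaining 11 GB)
18 GB → drive 4 (remaining 46 GB)
15 GB → drive 4 (remaining 31 GB)
37 GB → drive 5 (remaining 27 GB)
44 GB → drive 6 (remaining 20 GB)
44 GB → drive 7 (remaining 20 GB)
6 GB → drive 7 (remaining 14 GB)
9 GB → drive 7 (remaining 5 GB)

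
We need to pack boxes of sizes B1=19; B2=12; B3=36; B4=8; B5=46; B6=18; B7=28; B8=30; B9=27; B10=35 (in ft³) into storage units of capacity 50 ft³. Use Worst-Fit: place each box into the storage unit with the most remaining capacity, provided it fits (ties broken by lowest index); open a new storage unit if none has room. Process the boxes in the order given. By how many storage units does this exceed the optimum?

1

Worst-Fit: [19,12,8] [36] [46] [18,28] [30] [27] [35] → 7 storage units.
Total size 259 ft³; any packing needs at least ⌈259/50⌉ = 6 storage units.
An optimal packing achieves that bound: [46] [36,12] [35,8] [30,19] [28,18] [27] → 6 storage units.
Excess: 7 − 6 = 1.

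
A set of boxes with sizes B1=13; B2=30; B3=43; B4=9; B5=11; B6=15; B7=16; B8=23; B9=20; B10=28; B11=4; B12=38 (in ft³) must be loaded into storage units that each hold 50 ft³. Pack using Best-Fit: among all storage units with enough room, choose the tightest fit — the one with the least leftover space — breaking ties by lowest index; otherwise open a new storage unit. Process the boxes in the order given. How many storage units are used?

6

B1 (13 ft³) → storage unit 1 (remaining 37 ft³)
B2 (30 ft³) → storage unit 1 (remaining 7 ft³)
B3 (43 ft³) → storage unit 2 (remaining 7 ft³)
B4 (9 ft³) → storage unit 3 (remaining 41 ft³)
B5 (11 ft³) → storage unit 3 (remaining 30 ft³)
B6 (15 ft³) → storage unit 3 (remaining 15 ft³)
B7 (16 ft³) → storage unit 4 (remaining 34 ft³)
B8 (23 ft³) → storage unit 4 (remaining 11 ft³)
B9 (20 ft³) → storage unit 5 (remaining 30 ft³)
B10 (28 ft³) → storage unit 5 (remaining 2 ft³)
B11 (4 ft³) → storage unit 1 (remaining 3 ft³)
B12 (38 ft³) → storage unit 6 (remaining 12 ft³)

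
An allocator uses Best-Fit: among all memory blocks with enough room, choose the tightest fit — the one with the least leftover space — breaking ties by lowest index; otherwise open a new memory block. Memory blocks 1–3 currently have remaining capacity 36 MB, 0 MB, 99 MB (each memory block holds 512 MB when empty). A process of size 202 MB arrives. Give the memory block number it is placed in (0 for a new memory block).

0

No memory block has ≥ 202 MB free, so a new memory block is opened.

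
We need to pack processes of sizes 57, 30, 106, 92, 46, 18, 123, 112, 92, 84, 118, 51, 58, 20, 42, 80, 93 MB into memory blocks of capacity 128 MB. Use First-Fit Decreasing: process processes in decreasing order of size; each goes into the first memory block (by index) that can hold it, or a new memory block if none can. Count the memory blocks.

Sorted descending: 123, 118, 112, 106, 93, 92, 92, 84, 80, 58, 57, 51, 46, 42, 30, 20, 18.
memory block 1: place 123 MB, 5 MB left
memory block 2: place 118 MB, 10 MB left
memory block 3: place 112 MB, 16 MB left
memory block 4: place 106 MB, 22 MB left
memory block 5: place 93 MB, 35 MB left
memory block 6: place 92 MB, 36 MB left
memory block 7: place 92 MB, 36 MB left
memory block 8: place 84 MB, 44 MB left
memory block 9: place 80 MB, 48 MB left
memory block 10: place 58 MB, 70 MB left
memory block 10: place 57 MB, 13 MB left
memory block 11: place 51 MB, 77 MB left
memory block 9: place 46 MB, 2 MB left
memory block 8: place 42 MB, 2 MB left
memory block 5: place 30 MB, 5 MB left
memory block 4: place 20 MB, 2 MB left
memory block 6: place 18 MB, 18 MB left

11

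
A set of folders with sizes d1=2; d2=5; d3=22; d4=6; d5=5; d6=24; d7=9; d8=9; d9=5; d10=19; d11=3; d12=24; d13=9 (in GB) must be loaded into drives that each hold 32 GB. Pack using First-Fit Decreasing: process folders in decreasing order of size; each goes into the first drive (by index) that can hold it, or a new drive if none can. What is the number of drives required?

5

Sorted descending: 24, 24, 22, 19, 9, 9, 9, 6, 5, 5, 5, 3, 2.
24 GB → drive 1 (remaining 8 GB)
24 GB → drive 2 (remaining 8 GB)
22 GB → drive 3 (remaining 10 GB)
19 GB → drive 4 (remaining 13 GB)
9 GB → drive 3 (remaining 1 GB)
9 GB → drive 4 (remaining 4 GB)
9 GB → drive 5 (remaining 23 GB)
6 GB → drive 1 (remaining 2 GB)
5 GB → drive 2 (remaining 3 GB)
5 GB → drive 5 (remaining 18 GB)
5 GB → drive 5 (remaining 13 GB)
3 GB → drive 2 (remaining 0 GB)
2 GB → drive 1 (remaining 0 GB)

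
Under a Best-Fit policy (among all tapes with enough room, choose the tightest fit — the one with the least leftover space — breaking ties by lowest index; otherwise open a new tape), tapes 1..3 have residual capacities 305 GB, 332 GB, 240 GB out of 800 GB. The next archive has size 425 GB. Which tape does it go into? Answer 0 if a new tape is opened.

No tape has ≥ 425 GB free, so a new tape is opened.

0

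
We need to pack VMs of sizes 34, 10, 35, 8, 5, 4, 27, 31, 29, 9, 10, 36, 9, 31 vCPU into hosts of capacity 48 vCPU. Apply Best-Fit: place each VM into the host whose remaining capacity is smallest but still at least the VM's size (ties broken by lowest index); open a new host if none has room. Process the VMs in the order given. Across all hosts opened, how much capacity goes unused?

host 1: place 34 vCPU, 14 vCPU left
host 1: place 10 vCPU, 4 vCPU left
host 2: place 35 vCPU, 13 vCPU left
host 2: place 8 vCPU, 5 vCPU left
host 2: place 5 vCPU, 0 vCPU left
host 1: place 4 vCPU, 0 vCPU left
host 3: place 27 vCPU, 21 vCPU left
host 4: place 31 vCPU, 17 vCPU left
host 5: place 29 vCPU, 19 vCPU left
host 4: place 9 vCPU, 8 vCPU left
host 5: place 10 vCPU, 9 vCPU left
host 6: place 36 vCPU, 12 vCPU left
host 5: place 9 vCPU, 0 vCPU left
host 7: place 31 vCPU, 17 vCPU left
7 hosts × 48 vCPU = 336 vCPU; used 278 vCPU; unused 58 vCPU.

58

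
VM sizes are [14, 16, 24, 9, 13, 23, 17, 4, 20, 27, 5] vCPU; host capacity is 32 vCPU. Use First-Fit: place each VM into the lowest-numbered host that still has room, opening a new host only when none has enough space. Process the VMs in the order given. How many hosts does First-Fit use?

7

14 vCPU → host 1 (remaining 18 vCPU)
16 vCPU → host 1 (remaining 2 vCPU)
24 vCPU → host 2 (remaining 8 vCPU)
9 vCPU → host 3 (remaining 23 vCPU)
13 vCPU → host 3 (remaining 10 vCPU)
23 vCPU → host 4 (remaining 9 vCPU)
17 vCPU → host 5 (remaining 15 vCPU)
4 vCPU → host 2 (remaining 4 vCPU)
20 vCPU → host 6 (remaining 12 vCPU)
27 vCPU → host 7 (remaining 5 vCPU)
5 vCPU → host 3 (remaining 5 vCPU)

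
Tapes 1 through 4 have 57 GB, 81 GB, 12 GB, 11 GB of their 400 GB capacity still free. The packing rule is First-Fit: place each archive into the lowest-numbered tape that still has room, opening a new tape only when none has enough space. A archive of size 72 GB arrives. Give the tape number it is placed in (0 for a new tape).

2

Tapes with room: tape 2 (81 GB).
The first with room is tape 2.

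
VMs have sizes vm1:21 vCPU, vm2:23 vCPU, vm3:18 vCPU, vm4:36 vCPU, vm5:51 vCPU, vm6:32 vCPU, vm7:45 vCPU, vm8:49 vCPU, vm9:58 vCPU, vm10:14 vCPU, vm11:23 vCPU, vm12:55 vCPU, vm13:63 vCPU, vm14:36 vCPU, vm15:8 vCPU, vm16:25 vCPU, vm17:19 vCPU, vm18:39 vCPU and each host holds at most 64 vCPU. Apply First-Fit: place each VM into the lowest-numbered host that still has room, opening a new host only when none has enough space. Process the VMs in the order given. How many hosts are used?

11

Put vm1 (21 vCPU) in host 1; 43 vCPU remain.
Put vm2 (23 vCPU) in host 1; 20 vCPU remain.
Put vm3 (18 vCPU) in host 1; 2 vCPU remain.
Put vm4 (36 vCPU) in host 2; 28 vCPU remain.
Put vm5 (51 vCPU) in host 3; 13 vCPU remain.
Put vm6 (32 vCPU) in host 4; 32 vCPU remain.
Put vm7 (45 vCPU) in host 5; 19 vCPU remain.
Put vm8 (49 vCPU) in host 6; 15 vCPU remain.
Put vm9 (58 vCPU) in host 7; 6 vCPU remain.
Put vm10 (14 vCPU) in host 2; 14 vCPU remain.
Put vm11 (23 vCPU) in host 4; 9 vCPU remain.
Put vm12 (55 vCPU) in host 8; 9 vCPU remain.
Put vm13 (63 vCPU) in host 9; 1 vCPU remain.
Put vm14 (36 vCPU) in host 10; 28 vCPU remain.
Put vm15 (8 vCPU) in host 2; 6 vCPU remain.
Put vm16 (25 vCPU) in host 10; 3 vCPU remain.
Put vm17 (19 vCPU) in host 5; 0 vCPU remain.
Put vm18 (39 vCPU) in host 11; 25 vCPU remain.
Final hosts: [21,23,18] [36,14,8] [51] [32,23] [45,19] [49] [58] [55] [63] [36,25] [39].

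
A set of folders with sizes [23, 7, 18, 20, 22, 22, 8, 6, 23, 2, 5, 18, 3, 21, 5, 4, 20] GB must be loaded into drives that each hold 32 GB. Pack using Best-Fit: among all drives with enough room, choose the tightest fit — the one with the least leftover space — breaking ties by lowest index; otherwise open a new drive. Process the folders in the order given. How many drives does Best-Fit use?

9 drives

drive 1: place 23 GB, 9 GB left
drive 1: place 7 GB, 2 GB left
drive 2: place 18 GB, 14 GB left
drive 3: place 20 GB, 12 GB left
drive 4: place 22 GB, 10 GB left
drive 5: place 22 GB, 10 GB left
drive 4: place 8 GB, 2 GB left
drive 5: place 6 GB, 4 GB left
drive 6: place 23 GB, 9 GB left
drive 1: place 2 GB, 0 GB left
drive 6: place 5 GB, 4 GB left
drive 7: place 18 GB, 14 GB left
drive 5: place 3 GB, 1 GB left
drive 8: place 21 GB, 11 GB left
drive 8: place 5 GB, 6 GB left
drive 6: place 4 GB, 0 GB left
drive 9: place 20 GB, 12 GB left
Final drives: [23,7,2] [18] [20] [22,8] [22,6,3] [23,5,4] [18] [21,5] [20].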